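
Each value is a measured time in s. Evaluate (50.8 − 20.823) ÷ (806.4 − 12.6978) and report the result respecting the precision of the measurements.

50.8 − 20.823 = 29.977, limited to 1 d.p. → 3 s.f.; 806.4 − 12.6978 = 793.7022, limited to 1 d.p. → 4 s.f.
Carrying full precision, 29.977 ÷ 793.7022 = 0.0377685736539…; keep min(3, 4) = 3 s.f.
Rounded to 3 significant figures: 3.78 × 10^-2.

3.78 × 10^-2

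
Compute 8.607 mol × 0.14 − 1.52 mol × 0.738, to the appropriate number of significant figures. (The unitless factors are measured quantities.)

0.1 mol

8.607 × 0.14 = 1.20498 → 1.2 mol (2 s.f., last digit at the 10^-1 place).
1.52 × 0.738 = 1.12176 → 1.12 mol (3 s.f., last digit at the 10^-2 place).
Difference: 0.08322 mol; keep the coarser place, 10^-1.
Result: 0.1 mol.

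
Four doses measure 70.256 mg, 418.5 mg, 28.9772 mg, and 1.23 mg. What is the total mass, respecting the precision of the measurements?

70.256 mg + 418.5 mg + 28.9772 mg + 1.23 mg = 518.9632 mg.
Addition/subtraction keeps the fewest decimal places: 70.256 → 3 decimal places, 418.5 → 1 decimal place, 28.9772 → 4 decimal places, 1.23 → 2 decimal places; limit is 1.
Rounded to 1 decimal place: 519.0 mg.

519.0 mg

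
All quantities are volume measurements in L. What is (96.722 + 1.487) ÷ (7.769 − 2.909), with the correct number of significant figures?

96.722 + 1.487 = 98.209, limited to 3 d.p. → 5 s.f.; 7.769 − 2.909 = 4.860, limited to 3 d.p. → 4 s.f.
Carrying full precision, 98.209 ÷ 4.860 = 20.2076131687…; keep min(5, 4) = 4 s.f.
Rounded to 4 significant figures: 20.21.

20.21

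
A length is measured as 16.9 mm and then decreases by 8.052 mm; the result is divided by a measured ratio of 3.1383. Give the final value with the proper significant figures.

16.9 mm − 8.052 mm = 8.848 mm; the difference is limited to 1 decimal place (2 s.f.).
Carrying full precision, 8.848 ÷ 3.1383 = 2.81936080043… mm; 3.1383 has 5 s.f., so the result keeps min(2, 5) = 2 s.f.
Rounded to 2 significant figures: 2.8 mm.

2.8 mm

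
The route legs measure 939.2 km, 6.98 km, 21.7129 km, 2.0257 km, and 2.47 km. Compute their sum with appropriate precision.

939.2 km + 6.98 km + 21.7129 km + 2.0257 km + 2.47 km = 972.3886 km.
Addition/subtraction keeps the fewest decimal places: 939.2 → 1 decimal place, 6.98 → 2 decimal places, 21.7129 → 4 decimal places, 2.0257 → 4 decimal places, 2.47 → 2 decimal places; limit is 1.
Rounded to 1 decimal place: 972.4 km.

972.4 km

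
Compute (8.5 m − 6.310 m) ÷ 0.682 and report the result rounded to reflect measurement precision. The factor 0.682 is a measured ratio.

8.5 m − 6.310 m = 2.190 m; the difference is limited to 1 decimal place (2 s.f.).
Carrying full precision, 2.190 ÷ 0.682 = 3.21114369501… m; 0.682 has 3 s.f., so the result keeps min(2, 3) = 2 s.f.
Rounded to 2 significant figures: 3.2 m.

3.2 m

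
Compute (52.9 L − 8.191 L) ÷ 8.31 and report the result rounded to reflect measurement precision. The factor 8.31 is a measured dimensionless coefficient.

5.38 L

52.9 L − 8.191 L = 44.709 L; the difference is limited to 1 decimal place (3 s.f.).
Carrying full precision, 44.709 ÷ 8.31 = 5.38014440433… L; 8.31 has 3 s.f., so the result keeps min(3, 3) = 3 s.f.
Rounded to 3 significant figures: 5.38 L.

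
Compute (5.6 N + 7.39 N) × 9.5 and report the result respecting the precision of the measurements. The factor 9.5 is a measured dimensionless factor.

5.6 N + 7.39 N = 12.99 N; the sum is limited to 1 decimal place (3 s.f.).
Carrying full precision, 12.99 × 9.5 = 123.405 N; 9.5 has 2 s.f., so the result keeps min(3, 2) = 2 s.f.
Rounded to 2 significant figures: 1.2 × 10² N.

1.2 × 10² N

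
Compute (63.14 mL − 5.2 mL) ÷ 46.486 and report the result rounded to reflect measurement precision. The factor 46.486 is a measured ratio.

1.25 mL

63.14 mL − 5.2 mL = 57.94 mL; the difference is limited to 1 decimal place (3 s.f.).
Carrying full precision, 57.94 ÷ 46.486 = 1.24639676462… mL; 46.486 has 5 s.f., so the result keeps min(3, 5) = 3 s.f.
Rounded to 3 significant figures: 1.25 mL.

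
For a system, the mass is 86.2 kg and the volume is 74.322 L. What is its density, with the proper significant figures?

density = 86.2 kg ÷ 74.322 L = 1.15981808886… kg/L.
86.2 has 3 significant figures; 74.322 has 5.
Division/multiplication keeps the fewest: 3 significant figures.
Rounded: 1.16 kg/L.

1.16 kg/L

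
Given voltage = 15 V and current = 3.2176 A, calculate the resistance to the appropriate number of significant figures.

resistance = 15 V ÷ 3.2176 A = 4.66185977126… Ω.
15 has 2 significant figures; 3.2176 has 5.
Division/multiplication keeps the fewest: 2 significant figures.
Rounded: 4.7 Ω.

4.7 Ω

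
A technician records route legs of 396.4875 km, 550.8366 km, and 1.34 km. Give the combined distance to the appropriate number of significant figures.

396.4875 km + 550.8366 km + 1.34 km = 948.6641 km.
Addition/subtraction keeps the fewest decimal places: 396.4875 → 4 decimal places, 550.8366 → 4 decimal places, 1.34 → 2 decimal places; limit is 2.
Rounded to 2 decimal places: 9.4866 × 10^2 km.

9.4866 × 10^2 km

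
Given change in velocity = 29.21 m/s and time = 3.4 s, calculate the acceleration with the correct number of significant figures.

8.6 m/s²

acceleration = 29.21 m/s ÷ 3.4 s = 8.59117647059… m/s².
29.21 has 4 significant figures; 3.4 has 2.
Division/multiplication keeps the fewest: 2 significant figures.
Rounded: 8.6 m/s².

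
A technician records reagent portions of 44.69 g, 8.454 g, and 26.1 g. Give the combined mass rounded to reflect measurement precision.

44.69 g + 8.454 g + 26.1 g = 79.244 g.
Addition/subtraction keeps the fewest decimal places: 44.69 → 2 decimal places, 8.454 → 3 decimal places, 26.1 → 1 decimal place; limit is 1.
Rounded to 1 decimal place: 79.2 g.

79.2 g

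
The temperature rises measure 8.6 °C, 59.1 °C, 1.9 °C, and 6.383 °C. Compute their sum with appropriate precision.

8.6 °C + 59.1 °C + 1.9 °C + 6.383 °C = 75.983 °C.
Addition/subtraction keeps the fewest decimal places: 8.6 → 1 decimal place, 59.1 → 1 decimal place, 1.9 → 1 decimal place, 6.383 → 3 decimal places; limit is 1.
Rounded to 1 decimal place: 76.0 °C.

76.0 °C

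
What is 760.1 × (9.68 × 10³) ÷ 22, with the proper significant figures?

3.3 × 10⁵

760.1 × (9.68 × 10³) ÷ 22 = 334444
Multiplication/division keeps the fewest significant figures: 760.1 → 4 s.f., 9.68 × 10³ → 3 s.f., 22 → 2 s.f.; limit is 2.
Rounded to 2 significant figures: 3.3 × 10⁵.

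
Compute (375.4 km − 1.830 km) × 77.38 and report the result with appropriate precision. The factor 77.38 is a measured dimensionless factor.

2.891 × 10⁴ km

375.4 km − 1.830 km = 373.570 km; the difference is limited to 1 decimal place (4 s.f.).
Carrying full precision, 373.570 × 77.38 = 28906.8466 km; 77.38 has 4 s.f., so the result keeps min(4, 4) = 4 s.f.
Rounded to 4 significant figures: 2.891 × 10⁴ km.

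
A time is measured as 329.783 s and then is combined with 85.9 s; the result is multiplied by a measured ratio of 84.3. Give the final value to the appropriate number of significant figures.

329.783 s + 85.9 s = 415.683 s; the sum is limited to 1 decimal place (4 s.f.).
Carrying full precision, 415.683 × 84.3 = 35042.0769 s; 84.3 has 3 s.f., so the result keeps min(4, 3) = 3 s.f.
Rounded to 3 significant figures: 3.50 × 10^4 s.

3.50 × 10^4 s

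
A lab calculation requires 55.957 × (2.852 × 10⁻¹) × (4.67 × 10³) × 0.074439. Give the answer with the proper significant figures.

5.55 × 10³

55.957 × (2.852 × 10⁻¹) × (4.67 × 10³) × 0.074439 = 5547.80713539…
Multiplication/division keeps the fewest significant figures: 55.957 → 5 s.f., 2.852 × 10⁻¹ → 4 s.f., 4.67 × 10³ → 3 s.f., 0.074439 → 5 s.f.; limit is 3.
Rounded to 3 significant figures: 5.55 × 10³.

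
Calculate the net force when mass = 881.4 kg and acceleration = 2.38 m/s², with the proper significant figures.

net force = 881.4 kg × 2.38 m/s² = 2097.732 N.
881.4 has 4 significant figures; 2.38 has 3.
Division/multiplication keeps the fewest: 3 significant figures.
Rounded: 2.10 × 10³ N.

2.10 × 10³ N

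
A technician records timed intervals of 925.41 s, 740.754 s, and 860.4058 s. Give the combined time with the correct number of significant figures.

2526.57 s

925.41 s + 740.754 s + 860.4058 s = 2526.5698 s.
Addition/subtraction keeps the fewest decimal places: 925.41 → 2 decimal places, 740.754 → 3 decimal places, 860.4058 → 4 decimal places; limit is 2.
Rounded to 2 decimal places: 2526.57 s.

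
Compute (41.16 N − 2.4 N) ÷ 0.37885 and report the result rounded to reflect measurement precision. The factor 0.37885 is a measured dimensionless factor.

102 N

41.16 N − 2.4 N = 38.76 N; the difference is limited to 1 decimal place (3 s.f.).
Carrying full precision, 38.76 ÷ 0.37885 = 102.309621222… N; 0.37885 has 5 s.f., so the result keeps min(3, 5) = 3 s.f.
Rounded to 3 significant figures: 102 N.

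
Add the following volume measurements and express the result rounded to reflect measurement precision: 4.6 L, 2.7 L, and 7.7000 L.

4.6 L + 2.7 L + 7.7000 L = 15.0000 L.
Addition/subtraction keeps the fewest decimal places: 4.6 → 1 decimal place, 2.7 → 1 decimal place, 7.7000 → 4 decimal places; limit is 1.
Rounded to 1 decimal place: 15.0 L.

15.0 L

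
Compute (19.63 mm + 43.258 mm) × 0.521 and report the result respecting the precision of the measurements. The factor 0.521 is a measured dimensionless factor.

19.63 mm + 43.258 mm = 62.888 mm; the sum is limited to 2 decimal places (4 s.f.).
Carrying full precision, 62.888 × 0.521 = 32.764648 mm; 0.521 has 3 s.f., so the result keeps min(4, 3) = 3 s.f.
Rounded to 3 significant figures: 32.8 mm.

32.8 mm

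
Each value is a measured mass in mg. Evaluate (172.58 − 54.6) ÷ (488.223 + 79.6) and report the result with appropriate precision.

0.2078

172.58 − 54.6 = 117.98, limited to 1 d.p. → 4 s.f.; 488.223 + 79.6 = 567.823, limited to 1 d.p. → 4 s.f.
Carrying full precision, 117.98 ÷ 567.823 = 0.207776014709…; keep min(4, 4) = 4 s.f.
Rounded to 4 significant figures: 0.2078.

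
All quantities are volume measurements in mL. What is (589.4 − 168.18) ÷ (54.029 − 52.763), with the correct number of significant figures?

589.4 − 168.18 = 421.22, limited to 1 d.p. → 4 s.f.; 54.029 − 52.763 = 1.266, limited to 3 d.p. → 4 s.f.
Carrying full precision, 421.22 ÷ 1.266 = 332.717219589…; keep min(4, 4) = 4 s.f.
Rounded to 4 significant figures: 332.7.

332.7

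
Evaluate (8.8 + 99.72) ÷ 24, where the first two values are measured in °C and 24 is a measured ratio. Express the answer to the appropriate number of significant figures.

8.8 °C + 99.72 °C = 108.52 °C; the sum is limited to 1 decimal place (4 s.f.).
Carrying full precision, 108.52 ÷ 24 = 4.52166666667… °C; 24 has 2 s.f., so the result keeps min(4, 2) = 2 s.f.
Rounded to 2 significant figures: 4.5 °C.

4.5 °C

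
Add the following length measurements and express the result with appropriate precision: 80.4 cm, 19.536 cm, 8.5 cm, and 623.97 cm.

80.4 cm + 19.536 cm + 8.5 cm + 623.97 cm = 732.406 cm.
Addition/subtraction keeps the fewest decimal places: 80.4 → 1 decimal place, 19.536 → 3 decimal places, 8.5 → 1 decimal place, 623.97 → 2 decimal places; limit is 1.
Rounded to 1 decimal place: 732.4 cm.

732.4 cm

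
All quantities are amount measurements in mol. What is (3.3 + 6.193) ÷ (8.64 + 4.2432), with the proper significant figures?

3.3 + 6.193 = 9.493, limited to 1 d.p. → 2 s.f.; 8.64 + 4.2432 = 12.8832, limited to 2 d.p. → 4 s.f.
Carrying full precision, 9.493 ÷ 12.8832 = 0.736851092896…; keep min(2, 4) = 2 s.f.
Rounded to 2 significant figures: 0.74.

0.74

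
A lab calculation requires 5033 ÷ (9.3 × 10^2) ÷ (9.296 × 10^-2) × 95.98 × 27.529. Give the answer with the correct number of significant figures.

1.5 × 10^5

5033 ÷ (9.3 × 10^2) ÷ (9.296 × 10^-2) × 95.98 × 27.529 = 153822.210534…
Multiplication/division keeps the fewest significant figures: 5033 → 4 s.f., 9.3 × 10^2 → 2 s.f., 9.296 × 10^-2 → 4 s.f., 95.98 → 4 s.f., 27.529 → 5 s.f.; limit is 2.
Rounded to 2 significant figures: 1.5 × 10^5.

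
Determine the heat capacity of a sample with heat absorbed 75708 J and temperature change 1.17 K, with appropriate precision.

heat capacity = 75708 J ÷ 1.17 K = 64707.6923077… J/K.
75708 has 5 significant figures; 1.17 has 3.
Division/multiplication keeps the fewest: 3 significant figures.
Rounded: 6.47 × 10⁴ J/K.

6.47 × 10⁴ J/K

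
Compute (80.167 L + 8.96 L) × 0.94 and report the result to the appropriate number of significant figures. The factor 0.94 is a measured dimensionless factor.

84 L

80.167 L + 8.96 L = 89.127 L; the sum is limited to 2 decimal places (4 s.f.).
Carrying full precision, 89.127 × 0.94 = 83.77938 L; 0.94 has 2 s.f., so the result keeps min(4, 2) = 2 s.f.
Rounded to 2 significant figures: 84 L.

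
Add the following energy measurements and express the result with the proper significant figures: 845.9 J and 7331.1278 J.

8177.0 J

845.9 J + 7331.1278 J = 8177.0278 J.
Addition/subtraction keeps the fewest decimal places: 845.9 → 1 decimal place, 7331.1278 → 4 decimal places; limit is 1.
Rounded to 1 decimal place: 8177.0 J.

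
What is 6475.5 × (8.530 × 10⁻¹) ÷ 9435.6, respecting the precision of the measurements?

0.5854

6475.5 × (8.530 × 10⁻¹) ÷ 9435.6 = 0.585400133537…
Multiplication/division keeps the fewest significant figures: 6475.5 → 5 s.f., 8.530 × 10⁻¹ → 4 s.f., 9435.6 → 5 s.f.; limit is 4.
Rounded to 4 significant figures: 0.5854.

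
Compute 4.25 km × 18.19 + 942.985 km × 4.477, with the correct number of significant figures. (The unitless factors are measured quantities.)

4.25 × 18.19 = 77.3075 → 77.3 km (3 s.f., last digit at the 10^-1 place).
942.985 × 4.477 = 4221.743845 → 4222 km (4 s.f., last digit at the 10^0 place).
Sum: 4299.051345 km; keep the coarser place, 10^0.
Result: 4299 km.

4299 km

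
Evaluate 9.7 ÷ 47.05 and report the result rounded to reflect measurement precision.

9.7 ÷ 47.05 = 0.206163655685…
Multiplication/division keeps the fewest significant figures: 9.7 → 2 s.f., 47.05 → 4 s.f.; limit is 2.
Rounded to 2 significant figures: 0.21.

0.21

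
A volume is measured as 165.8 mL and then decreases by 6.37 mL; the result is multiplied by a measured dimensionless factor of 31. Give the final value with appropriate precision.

165.8 mL − 6.37 mL = 159.43 mL; the difference is limited to 1 decimal place (4 s.f.).
Carrying full precision, 159.43 × 31 = 4942.33 mL; 31 has 2 s.f., so the result keeps min(4, 2) = 2 s.f.
Rounded to 2 significant figures: 4.9 × 10³ mL.

4.9 × 10³ mL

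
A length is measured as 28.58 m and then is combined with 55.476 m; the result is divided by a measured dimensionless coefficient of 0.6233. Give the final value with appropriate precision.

134.9 m

28.58 m + 55.476 m = 84.056 m; the sum is limited to 2 decimal places (4 s.f.).
Carrying full precision, 84.056 ÷ 0.6233 = 134.856409434… m; 0.6233 has 4 s.f., so the result keeps min(4, 4) = 4 s.f.
Rounded to 4 significant figures: 134.9 m.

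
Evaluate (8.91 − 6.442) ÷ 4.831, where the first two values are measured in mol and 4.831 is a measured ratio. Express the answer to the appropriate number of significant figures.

0.511 mol

8.91 mol − 6.442 mol = 2.468 mol; the difference is limited to 2 decimal places (3 s.f.).
Carrying full precision, 2.468 ÷ 4.831 = 0.510867315256… mol; 4.831 has 4 s.f., so the result keeps min(3, 4) = 3 s.f.
Rounded to 3 significant figures: 0.511 mol.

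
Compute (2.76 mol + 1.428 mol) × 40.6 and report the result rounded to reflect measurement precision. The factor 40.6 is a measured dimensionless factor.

1.70 × 10² mol

2.76 mol + 1.428 mol = 4.188 mol; the sum is limited to 2 decimal places (3 s.f.).
Carrying full precision, 4.188 × 40.6 = 170.0328 mol; 40.6 has 3 s.f., so the result keeps min(3, 3) = 3 s.f.
Rounded to 3 significant figures: 1.70 × 10² mol.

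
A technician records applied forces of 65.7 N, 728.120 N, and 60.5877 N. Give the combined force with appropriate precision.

854.4 N

65.7 N + 728.120 N + 60.5877 N = 854.4077 N.
Addition/subtraction keeps the fewest decimal places: 65.7 → 1 decimal place, 728.120 → 3 decimal places, 60.5877 → 4 decimal places; limit is 1.
Rounded to 1 decimal place: 854.4 N.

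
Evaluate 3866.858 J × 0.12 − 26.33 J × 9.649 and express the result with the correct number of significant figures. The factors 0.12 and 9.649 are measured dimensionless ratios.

3866.858 × 0.12 = 464.02296 → 4.6 × 10^2 J (2 s.f., last digit at the 10^1 place).
26.33 × 9.649 = 254.05817 → 254.1 J (4 s.f., last digit at the 10^-1 place).
Difference: 209.96479 J; keep the coarser place, 10^1.
Result: 2.1 × 10^2 J.

2.1 × 10^2 J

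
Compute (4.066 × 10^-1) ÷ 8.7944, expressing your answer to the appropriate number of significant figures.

0.04623

(4.066 × 10^-1) ÷ 8.7944 = 0.04623396707…
Multiplication/division keeps the fewest significant figures: 4.066 × 10^-1 → 4 s.f., 8.7944 → 5 s.f.; limit is 4.
Rounded to 4 significant figures: 0.04623.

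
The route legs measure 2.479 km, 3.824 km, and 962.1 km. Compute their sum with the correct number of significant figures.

968.4 km

2.479 km + 3.824 km + 962.1 km = 968.403 km.
Addition/subtraction keeps the fewest decimal places: 2.479 → 3 decimal places, 3.824 → 3 decimal places, 962.1 → 1 decimal place; limit is 1.
Rounded to 1 decimal place: 968.4 km.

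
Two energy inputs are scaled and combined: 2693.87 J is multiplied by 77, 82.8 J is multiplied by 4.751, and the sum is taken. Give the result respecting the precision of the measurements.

2693.87 × 77 = 207427.99 → 2.1 × 10⁵ J (2 s.f., last digit at the 10^4 place).
82.8 × 4.751 = 393.3828 → 393 J (3 s.f., last digit at the 10^0 place).
Sum: 207821.3728 J; keep the coarser place, 10^4.
Result: 2.1 × 10⁵ J.

2.1 × 10⁵ J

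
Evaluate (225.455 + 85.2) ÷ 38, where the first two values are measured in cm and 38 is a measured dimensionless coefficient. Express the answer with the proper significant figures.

225.455 cm + 85.2 cm = 310.655 cm; the sum is limited to 1 decimal place (4 s.f.).
Carrying full precision, 310.655 ÷ 38 = 8.17513157895… cm; 38 has 2 s.f., so the result keeps min(4, 2) = 2 s.f.
Rounded to 2 significant figures: 8.2 cm.

8.2 cm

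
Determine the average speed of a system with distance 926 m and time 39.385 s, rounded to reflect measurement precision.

average speed = 926 m ÷ 39.385 s = 23.5114891456… m/s.
926 has 3 significant figures; 39.385 has 5.
Division/multiplication keeps the fewest: 3 significant figures.
Rounded: 23.5 m/s.

23.5 m/s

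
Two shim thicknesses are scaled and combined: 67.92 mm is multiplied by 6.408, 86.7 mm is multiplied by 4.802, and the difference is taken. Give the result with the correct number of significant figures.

67.92 × 6.408 = 435.23136 → 435.2 mm (4 s.f., last digit at the 10^-1 place).
86.7 × 4.802 = 416.3334 → 416 mm (3 s.f., last digit at the 10^0 place).
Difference: 18.89796 mm; keep the coarser place, 10^0.
Result: 19 mm.

19 mm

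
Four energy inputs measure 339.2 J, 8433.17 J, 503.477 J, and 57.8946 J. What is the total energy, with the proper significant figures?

9333.7 J

339.2 J + 8433.17 J + 503.477 J + 57.8946 J = 9333.7416 J.
Addition/subtraction keeps the fewest decimal places: 339.2 → 1 decimal place, 8433.17 → 2 decimal places, 503.477 → 3 decimal places, 57.8946 → 4 decimal places; limit is 1.
Rounded to 1 decimal place: 9333.7 J.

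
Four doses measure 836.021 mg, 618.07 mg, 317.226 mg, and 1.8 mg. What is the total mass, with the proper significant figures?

1773.1 mg

836.021 mg + 618.07 mg + 317.226 mg + 1.8 mg = 1773.117 mg.
Addition/subtraction keeps the fewest decimal places: 836.021 → 3 decimal places, 618.07 → 2 decimal places, 317.226 → 3 decimal places, 1.8 → 1 decimal place; limit is 1.
Rounded to 1 decimal place: 1773.1 mg.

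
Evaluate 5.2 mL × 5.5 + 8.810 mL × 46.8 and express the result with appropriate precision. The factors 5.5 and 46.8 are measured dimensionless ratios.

5.2 × 5.5 = 28.6 → 29 mL (2 s.f., last digit at the 10^0 place).
8.810 × 46.8 = 412.308 → 4.12 × 10^2 mL (3 s.f., last digit at the 10^0 place).
Sum: 440.908 mL; keep the coarser place, 10^0.
Result: 441 mL.

441 mL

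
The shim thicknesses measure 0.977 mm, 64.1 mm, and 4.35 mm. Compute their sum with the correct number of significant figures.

0.977 mm + 64.1 mm + 4.35 mm = 69.427 mm.
Addition/subtraction keeps the fewest decimal places: 0.977 → 3 decimal places, 64.1 → 1 decimal place, 4.35 → 2 decimal places; limit is 1.
Rounded to 1 decimal place: 69.4 mm.

69.4 mm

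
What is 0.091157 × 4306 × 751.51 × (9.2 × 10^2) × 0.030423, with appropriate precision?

0.091157 × 4306 × 751.51 × (9.2 × 10^2) × 0.030423 = 8256361.08478…
Multiplication/division keeps the fewest significant figures: 0.091157 → 5 s.f., 4306 → 4 s.f., 751.51 → 5 s.f., 9.2 × 10^2 → 2 s.f., 0.030423 → 5 s.f.; limit is 2.
Rounded to 2 significant figures: 8.3 × 10^6.

8.3 × 10^6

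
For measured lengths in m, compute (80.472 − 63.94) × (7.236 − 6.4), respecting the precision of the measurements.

80.472 − 63.94 = 16.532, limited to 2 d.p. → 4 s.f.; 7.236 − 6.4 = 0.836, limited to 1 d.p. → 1 s.f.
Carrying full precision, 16.532 × 0.836 = 13.820752; keep min(4, 1) = 1 s.f.
Rounded to 1 significant figure: 1 × 10^1 m².

1 × 10^1 m²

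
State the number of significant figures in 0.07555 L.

0.07555: leading zeros are not significant.

4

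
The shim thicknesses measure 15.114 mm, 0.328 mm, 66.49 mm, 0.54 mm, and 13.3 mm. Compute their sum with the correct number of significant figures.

15.114 mm + 0.328 mm + 66.49 mm + 0.54 mm + 13.3 mm = 95.772 mm.
Addition/subtraction keeps the fewest decimal places: 15.114 → 3 decimal places, 0.328 → 3 decimal places, 66.49 → 2 decimal places, 0.54 → 2 decimal places, 13.3 → 1 decimal place; limit is 1.
Rounded to 1 decimal place: 95.8 mm.

95.8 mm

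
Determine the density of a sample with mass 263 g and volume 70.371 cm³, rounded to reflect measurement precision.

3.74 g/cm³

density = 263 g ÷ 70.371 cm³ = 3.73733498174… g/cm³.
263 has 3 significant figures; 70.371 has 5.
Division/multiplication keeps the fewest: 3 significant figures.
Rounded: 3.74 g/cm³.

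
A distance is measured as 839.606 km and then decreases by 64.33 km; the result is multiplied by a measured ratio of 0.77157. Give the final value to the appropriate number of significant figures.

598.18 km

839.606 km − 64.33 km = 775.276 km; the difference is limited to 2 decimal places (5 s.f.).
Carrying full precision, 775.276 × 0.77157 = 598.17970332 km; 0.77157 has 5 s.f., so the result keeps min(5, 5) = 5 s.f.
Rounded to 5 significant figures: 598.18 km.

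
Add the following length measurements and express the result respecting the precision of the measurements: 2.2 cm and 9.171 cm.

11.4 cm

2.2 cm + 9.171 cm = 11.371 cm.
Addition/subtraction keeps the fewest decimal places: 2.2 → 1 decimal place, 9.171 → 3 decimal places; limit is 1.
Rounded to 1 decimal place: 11.4 cm.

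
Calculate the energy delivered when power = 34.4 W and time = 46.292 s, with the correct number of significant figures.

1.59 × 10³ J

energy delivered = 34.4 W × 46.292 s = 1592.4448 J.
34.4 has 3 significant figures; 46.292 has 5.
Division/multiplication keeps the fewest: 3 significant figures.
Rounded: 1.59 × 10³ J.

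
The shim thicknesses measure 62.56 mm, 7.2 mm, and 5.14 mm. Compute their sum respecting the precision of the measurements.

62.56 mm + 7.2 mm + 5.14 mm = 74.90 mm.
Addition/subtraction keeps the fewest decimal places: 62.56 → 2 decimal places, 7.2 → 1 decimal place, 5.14 → 2 decimal places; limit is 1.
Rounded to 1 decimal place: 74.9 mm.

74.9 mm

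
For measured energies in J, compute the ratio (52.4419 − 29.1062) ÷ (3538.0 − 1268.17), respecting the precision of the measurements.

1.0281 × 10^-2

52.4419 − 29.1062 = 23.3357, limited to 4 d.p. → 6 s.f.; 3538.0 − 1268.17 = 2269.83, limited to 1 d.p. → 5 s.f.
Carrying full precision, 23.3357 ÷ 2269.83 = 0.0102808139817…; keep min(6, 5) = 5 s.f.
Rounded to 5 significant figures: 1.0281 × 10^-2.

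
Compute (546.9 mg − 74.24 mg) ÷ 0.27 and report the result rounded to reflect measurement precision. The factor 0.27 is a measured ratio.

546.9 mg − 74.24 mg = 472.66 mg; the difference is limited to 1 decimal place (4 s.f.).
Carrying full precision, 472.66 ÷ 0.27 = 1750.59259259… mg; 0.27 has 2 s.f., so the result keeps min(4, 2) = 2 s.f.
Rounded to 2 significant figures: 1.8 × 10^3 mg.

1.8 × 10^3 mg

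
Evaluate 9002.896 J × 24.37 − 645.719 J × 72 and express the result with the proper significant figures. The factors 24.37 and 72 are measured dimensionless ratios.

1.73 × 10⁵ J

9002.896 × 24.37 = 219400.57552 → 2.194 × 10⁵ J (4 s.f., last digit at the 10^2 place).
645.719 × 72 = 46491.768 → 4.6 × 10⁴ J (2 s.f., last digit at the 10^3 place).
Difference: 172908.80752 J; keep the coarser place, 10^3.
Result: 1.73 × 10⁵ J.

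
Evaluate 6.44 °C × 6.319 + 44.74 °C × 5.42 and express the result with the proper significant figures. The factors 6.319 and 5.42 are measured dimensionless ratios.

2.83 × 10² °C

6.44 × 6.319 = 40.69436 → 40.7 °C (3 s.f., last digit at the 10^-1 place).
44.74 × 5.42 = 242.4908 → 242 °C (3 s.f., last digit at the 10^0 place).
Sum: 283.18516 °C; keep the coarser place, 10^0.
Result: 2.83 × 10² °C.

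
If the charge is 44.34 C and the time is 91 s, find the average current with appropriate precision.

average current = 44.34 C ÷ 91 s = 0.487252747253… A.
44.34 has 4 significant figures; 91 has 2.
Division/multiplication keeps the fewest: 2 significant figures.
Rounded: 0.49 A.

0.49 A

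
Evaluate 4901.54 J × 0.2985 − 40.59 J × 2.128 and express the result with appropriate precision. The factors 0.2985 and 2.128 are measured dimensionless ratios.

1377 J

4901.54 × 0.2985 = 1463.10969 → 1463 J (4 s.f., last digit at the 10^0 place).
40.59 × 2.128 = 86.37552 → 86.38 J (4 s.f., last digit at the 10^-2 place).
Difference: 1376.73417 J; keep the coarser place, 10^0.
Result: 1377 J.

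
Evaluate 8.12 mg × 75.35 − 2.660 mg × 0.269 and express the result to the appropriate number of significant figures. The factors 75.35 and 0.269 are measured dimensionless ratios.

8.12 × 75.35 = 611.842 → 612 mg (3 s.f., last digit at the 10^0 place).
2.660 × 0.269 = 0.71554 → 0.716 mg (3 s.f., last digit at the 10^-3 place).
Difference: 611.12646 mg; keep the coarser place, 10^0.
Result: 611 mg.

611 mg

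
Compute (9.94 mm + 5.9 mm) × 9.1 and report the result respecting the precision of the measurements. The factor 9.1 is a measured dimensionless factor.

1.4 × 10² mm

9.94 mm + 5.9 mm = 15.84 mm; the sum is limited to 1 decimal place (3 s.f.).
Carrying full precision, 15.84 × 9.1 = 144.144 mm; 9.1 has 2 s.f., so the result keeps min(3, 2) = 2 s.f.
Rounded to 2 significant figures: 1.4 × 10² mm.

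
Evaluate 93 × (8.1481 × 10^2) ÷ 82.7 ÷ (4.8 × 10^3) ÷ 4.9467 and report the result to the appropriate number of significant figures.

93 × (8.1481 × 10^2) ÷ 82.7 ÷ (4.8 × 10^3) ÷ 4.9467 = 0.0385901955474…
Multiplication/division keeps the fewest significant figures: 93 → 2 s.f., 8.1481 × 10^2 → 5 s.f., 82.7 → 3 s.f., 4.8 × 10^3 → 2 s.f., 4.9467 → 5 s.f.; limit is 2.
Rounded to 2 significant figures: 0.039.

0.039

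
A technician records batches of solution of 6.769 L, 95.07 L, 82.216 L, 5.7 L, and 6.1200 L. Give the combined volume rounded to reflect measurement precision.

6.769 L + 95.07 L + 82.216 L + 5.7 L + 6.1200 L = 195.8750 L.
Addition/subtraction keeps the fewest decimal places: 6.769 → 3 decimal places, 95.07 → 2 decimal places, 82.216 → 3 decimal places, 5.7 → 1 decimal place, 6.1200 → 4 decimal places; limit is 1.
Rounded to 1 decimal place: 195.9 L.

195.9 L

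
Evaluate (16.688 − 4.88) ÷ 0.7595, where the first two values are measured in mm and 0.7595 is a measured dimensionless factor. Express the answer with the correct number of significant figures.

15.55 mm

16.688 mm − 4.88 mm = 11.808 mm; the difference is limited to 2 decimal places (4 s.f.).
Carrying full precision, 11.808 ÷ 0.7595 = 15.5470704411… mm; 0.7595 has 4 s.f., so the result keeps min(4, 4) = 4 s.f.
Rounded to 4 significant figures: 15.55 mm.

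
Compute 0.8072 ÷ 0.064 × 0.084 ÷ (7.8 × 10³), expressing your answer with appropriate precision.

0.8072 ÷ 0.064 × 0.084 ÷ (7.8 × 10³) = 0.000135826923077…
Multiplication/division keeps the fewest significant figures: 0.8072 → 4 s.f., 0.064 → 2 s.f., 0.084 → 2 s.f., 7.8 × 10³ → 2 s.f.; limit is 2.
Rounded to 2 significant figures: 1.4 × 10⁻⁴.

1.4 × 10⁻⁴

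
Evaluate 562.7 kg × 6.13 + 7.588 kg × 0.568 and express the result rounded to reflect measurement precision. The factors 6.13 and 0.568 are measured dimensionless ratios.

562.7 × 6.13 = 3449.351 → 3.45 × 10^3 kg (3 s.f., last digit at the 10^1 place).
7.588 × 0.568 = 4.309984 → 4.31 kg (3 s.f., last digit at the 10^-2 place).
Sum: 3453.660984 kg; keep the coarser place, 10^1.
Result: 3.45 × 10^3 kg.

3.45 × 10^3 kg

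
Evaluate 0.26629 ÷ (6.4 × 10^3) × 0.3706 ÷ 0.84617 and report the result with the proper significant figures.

0.26629 ÷ (6.4 × 10^3) × 0.3706 ÷ 0.84617 = 0.0000182231174734…
Multiplication/division keeps the fewest significant figures: 0.26629 → 5 s.f., 6.4 × 10^3 → 2 s.f., 0.3706 → 4 s.f., 0.84617 → 5 s.f.; limit is 2.
Rounded to 2 significant figures: 1.8 × 10^-5.

1.8 × 10^-5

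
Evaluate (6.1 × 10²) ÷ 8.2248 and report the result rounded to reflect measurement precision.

(6.1 × 10²) ÷ 8.2248 = 74.1659371656…
Multiplication/division keeps the fewest significant figures: 6.1 × 10² → 2 s.f., 8.2248 → 5 s.f.; limit is 2.
Rounded to 2 significant figures: 74.

74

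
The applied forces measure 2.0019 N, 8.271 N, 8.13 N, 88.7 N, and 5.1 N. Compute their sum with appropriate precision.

112.2 N

2.0019 N + 8.271 N + 8.13 N + 88.7 N + 5.1 N = 112.2029 N.
Addition/subtraction keeps the fewest decimal places: 2.0019 → 4 decimal places, 8.271 → 3 decimal places, 8.13 → 2 decimal places, 88.7 → 1 decimal place, 5.1 → 1 decimal place; limit is 1.
Rounded to 1 decimal place: 112.2 N.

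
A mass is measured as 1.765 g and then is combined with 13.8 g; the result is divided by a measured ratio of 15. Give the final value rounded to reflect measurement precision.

1.765 g + 13.8 g = 15.565 g; the sum is limited to 1 decimal place (3 s.f.).
Carrying full precision, 15.565 ÷ 15 = 1.03766666667… g; 15 has 2 s.f., so the result keeps min(3, 2) = 2 s.f.
Rounded to 2 significant figures: 1.0 g.

1.0 g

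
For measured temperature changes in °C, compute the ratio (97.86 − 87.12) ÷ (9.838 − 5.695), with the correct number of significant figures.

2.592

97.86 − 87.12 = 10.74, limited to 2 d.p. → 4 s.f.; 9.838 − 5.695 = 4.143, limited to 3 d.p. → 4 s.f.
Carrying full precision, 10.74 ÷ 4.143 = 2.59232440261…; keep min(4, 4) = 4 s.f.
Rounded to 4 significant figures: 2.592.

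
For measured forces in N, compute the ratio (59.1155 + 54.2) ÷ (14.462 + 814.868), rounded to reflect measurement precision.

0.1366

59.1155 + 54.2 = 113.3155, limited to 1 d.p. → 4 s.f.; 14.462 + 814.868 = 829.330, limited to 3 d.p. → 6 s.f.
Carrying full precision, 113.3155 ÷ 829.330 = 0.136634994514…; keep min(4, 6) = 4 s.f.
Rounded to 4 significant figures: 0.1366.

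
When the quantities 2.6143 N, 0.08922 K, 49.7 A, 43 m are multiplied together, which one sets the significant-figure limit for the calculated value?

2.6143 N → 5 s.f.; 0.08922 K → 4 s.f.; 49.7 A → 3 s.f.; 43 m → 2 s.f.
The fewest is 2 significant figures, from 43 m.

43 m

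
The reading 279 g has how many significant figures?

3

279: every digit is nonzero and significant.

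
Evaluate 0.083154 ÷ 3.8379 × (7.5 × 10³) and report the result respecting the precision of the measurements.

1.6 × 10²

0.083154 ÷ 3.8379 × (7.5 × 10³) = 162.499022903…
Multiplication/division keeps the fewest significant figures: 0.083154 → 5 s.f., 3.8379 → 5 s.f., 7.5 × 10³ → 2 s.f.; limit is 2.
Rounded to 2 significant figures: 1.6 × 10².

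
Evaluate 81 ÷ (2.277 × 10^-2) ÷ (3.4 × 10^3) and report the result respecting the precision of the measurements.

1.0

81 ÷ (2.277 × 10^-2) ÷ (3.4 × 10^3) = 1.0462683097…
Multiplication/division keeps the fewest significant figures: 81 → 2 s.f., 2.277 × 10^-2 → 4 s.f., 3.4 × 10^3 → 2 s.f.; limit is 2.
Rounded to 2 significant figures: 1.0.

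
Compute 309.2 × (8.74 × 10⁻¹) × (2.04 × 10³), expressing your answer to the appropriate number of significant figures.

309.2 × (8.74 × 10⁻¹) × (2.04 × 10³) = 551291.232
Multiplication/division keeps the fewest significant figures: 309.2 → 4 s.f., 8.74 × 10⁻¹ → 3 s.f., 2.04 × 10³ → 3 s.f.; limit is 3.
Rounded to 3 significant figures: 5.51 × 10⁵.

5.51 × 10⁵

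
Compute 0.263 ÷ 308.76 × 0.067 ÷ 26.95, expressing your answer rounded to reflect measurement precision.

0.263 ÷ 308.76 × 0.067 ÷ 26.95 = 0.00000211763325971…
Multiplication/division keeps the fewest significant figures: 0.263 → 3 s.f., 308.76 → 5 s.f., 0.067 → 2 s.f., 26.95 → 4 s.f.; limit is 2.
Rounded to 2 significant figures: 2.1 × 10⁻⁶.

2.1 × 10⁻⁶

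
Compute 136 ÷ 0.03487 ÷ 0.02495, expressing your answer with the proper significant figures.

1.56 × 10^5

136 ÷ 0.03487 ÷ 0.02495 = 156320.671167…
Multiplication/division keeps the fewest significant figures: 136 → 3 s.f., 0.03487 → 4 s.f., 0.02495 → 4 s.f.; limit is 3.
Rounded to 3 significant figures: 1.56 × 10^5.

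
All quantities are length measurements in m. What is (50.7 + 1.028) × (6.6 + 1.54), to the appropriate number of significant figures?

50.7 + 1.028 = 51.728, limited to 1 d.p. → 3 s.f.; 6.6 + 1.54 = 8.14, limited to 1 d.p. → 2 s.f.
Carrying full precision, 51.728 × 8.14 = 421.06592; keep min(3, 2) = 2 s.f.
Rounded to 2 significant figures: 4.2 × 10² m².

4.2 × 10² m²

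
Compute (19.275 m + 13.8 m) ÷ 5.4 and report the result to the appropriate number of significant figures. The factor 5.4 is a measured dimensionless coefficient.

6.1 m

19.275 m + 13.8 m = 33.075 m; the sum is limited to 1 decimal place (3 s.f.).
Carrying full precision, 33.075 ÷ 5.4 = 6.125 m; 5.4 has 2 s.f., so the result keeps min(3, 2) = 2 s.f.
Rounded to 2 significant figures: 6.1 m.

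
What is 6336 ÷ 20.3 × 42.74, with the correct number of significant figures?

6336 ÷ 20.3 × 42.74 = 13339.9330049…
Multiplication/division keeps the fewest significant figures: 6336 → 4 s.f., 20.3 → 3 s.f., 42.74 → 4 s.f.; limit is 3.
Rounded to 3 significant figures: 1.33 × 10^4.

1.33 × 10^4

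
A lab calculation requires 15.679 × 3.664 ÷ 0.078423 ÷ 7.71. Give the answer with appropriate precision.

15.679 × 3.664 ÷ 0.078423 ÷ 7.71 = 95.0114607614…
Multiplication/division keeps the fewest significant figures: 15.679 → 5 s.f., 3.664 → 4 s.f., 0.078423 → 5 s.f., 7.71 → 3 s.f.; limit is 3.
Rounded to 3 significant figures: 95.0.

95.0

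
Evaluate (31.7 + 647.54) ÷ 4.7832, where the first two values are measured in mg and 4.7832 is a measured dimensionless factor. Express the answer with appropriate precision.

31.7 mg + 647.54 mg = 679.24 mg; the sum is limited to 1 decimal place (4 s.f.).
Carrying full precision, 679.24 ÷ 4.7832 = 142.005352066… mg; 4.7832 has 5 s.f., so the result keeps min(4, 5) = 4 s.f.
Rounded to 4 significant figures: 142.0 mg.

142.0 mg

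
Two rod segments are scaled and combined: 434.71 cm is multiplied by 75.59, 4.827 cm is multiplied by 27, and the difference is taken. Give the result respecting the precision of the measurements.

3.273 × 10^4 cm

434.71 × 75.59 = 32859.7289 → 3.286 × 10^4 cm (4 s.f., last digit at the 10^1 place).
4.827 × 27 = 130.329 → 1.3 × 10^2 cm (2 s.f., last digit at the 10^1 place).
Difference: 32729.3999 cm; keep the coarser place, 10^1.
Result: 3.273 × 10^4 cm.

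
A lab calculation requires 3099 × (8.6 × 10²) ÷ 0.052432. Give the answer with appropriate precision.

3099 × (8.6 × 10²) ÷ 0.052432 = 50830408.9106…
Multiplication/division keeps the fewest significant figures: 3099 → 4 s.f., 8.6 × 10² → 2 s.f., 0.052432 → 5 s.f.; limit is 2.
Rounded to 2 significant figures: 5.1 × 10⁷.

5.1 × 10⁷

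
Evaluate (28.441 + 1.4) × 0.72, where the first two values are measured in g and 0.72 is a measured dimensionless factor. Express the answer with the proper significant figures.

28.441 g + 1.4 g = 29.841 g; the sum is limited to 1 decimal place (3 s.f.).
Carrying full precision, 29.841 × 0.72 = 21.48552 g; 0.72 has 2 s.f., so the result keeps min(3, 2) = 2 s.f.
Rounded to 2 significant figures: 21 g.

21 g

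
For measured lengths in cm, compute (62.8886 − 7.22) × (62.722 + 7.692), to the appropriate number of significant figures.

3.920 × 10³ cm²

62.8886 − 7.22 = 55.6686, limited to 2 d.p. → 4 s.f.; 62.722 + 7.692 = 70.414, limited to 3 d.p. → 5 s.f.
Carrying full precision, 55.6686 × 70.414 = 3919.8488004; keep min(4, 5) = 4 s.f.
Rounded to 4 significant figures: 3.920 × 10³ cm².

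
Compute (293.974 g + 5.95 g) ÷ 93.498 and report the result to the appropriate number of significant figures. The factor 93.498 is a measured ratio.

3.2078 g

293.974 g + 5.95 g = 299.924 g; the sum is limited to 2 decimal places (5 s.f.).
Carrying full precision, 299.924 ÷ 93.498 = 3.20781193181… g; 93.498 has 5 s.f., so the result keeps min(5, 5) = 5 s.f.
Rounded to 5 significant figures: 3.2078 g.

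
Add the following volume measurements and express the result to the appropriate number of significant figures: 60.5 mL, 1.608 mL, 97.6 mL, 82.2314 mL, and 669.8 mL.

911.7 mL

60.5 mL + 1.608 mL + 97.6 mL + 82.2314 mL + 669.8 mL = 911.7394 mL.
Addition/subtraction keeps the fewest decimal places: 60.5 → 1 decimal place, 1.608 → 3 decimal places, 97.6 → 1 decimal place, 82.2314 → 4 decimal places, 669.8 → 1 decimal place; limit is 1.
Rounded to 1 decimal place: 911.7 mL.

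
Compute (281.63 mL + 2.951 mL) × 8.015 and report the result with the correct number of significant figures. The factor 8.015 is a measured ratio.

2281 mL

281.63 mL + 2.951 mL = 284.581 mL; the sum is limited to 2 decimal places (5 s.f.).
Carrying full precision, 284.581 × 8.015 = 2280.916715 mL; 8.015 has 4 s.f., so the result keeps min(5, 4) = 4 s.f.
Rounded to 4 significant figures: 2281 mL.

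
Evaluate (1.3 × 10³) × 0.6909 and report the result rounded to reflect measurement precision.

9.0 × 10²

(1.3 × 10³) × 0.6909 = 898.17
Multiplication/division keeps the fewest significant figures: 1.3 × 10³ → 2 s.f., 0.6909 → 4 s.f.; limit is 2.
Rounded to 2 significant figures: 9.0 × 10².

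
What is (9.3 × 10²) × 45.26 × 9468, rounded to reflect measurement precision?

4.0 × 10⁸

(9.3 × 10²) × 45.26 × 9468 = 398525162.4
Multiplication/division keeps the fewest significant figures: 9.3 × 10² → 2 s.f., 45.26 → 4 s.f., 9468 → 4 s.f.; limit is 2.
Rounded to 2 significant figures: 4.0 × 10⁸.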